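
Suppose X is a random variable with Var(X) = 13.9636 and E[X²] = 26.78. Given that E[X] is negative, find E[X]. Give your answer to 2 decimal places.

-3.58

(E[X])² = E[X²] − Var(X) = 26.78 − 13.9636 = 12.8164
E[X] = −√12.8164 = -3.58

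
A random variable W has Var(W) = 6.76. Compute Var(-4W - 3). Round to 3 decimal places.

Var(-4W - 3) = (-4)²·Var(W) = 16·6.76 = 108.16

108.160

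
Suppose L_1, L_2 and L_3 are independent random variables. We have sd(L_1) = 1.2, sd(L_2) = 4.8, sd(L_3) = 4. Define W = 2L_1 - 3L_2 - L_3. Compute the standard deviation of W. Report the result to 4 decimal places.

V(L_1) = 1.44, V(L_2) = 23.04, V(L_3) = 16
By independence, V(W) = (2)²V(L_1) + (-3)²V(L_2) + (-1)²V(L_3)
= (2)²·1.44 + (-3)²·23.04 + (-1)²·16 = 229.12
sd(W) = √229.12 ≈ 15.1367

15.1367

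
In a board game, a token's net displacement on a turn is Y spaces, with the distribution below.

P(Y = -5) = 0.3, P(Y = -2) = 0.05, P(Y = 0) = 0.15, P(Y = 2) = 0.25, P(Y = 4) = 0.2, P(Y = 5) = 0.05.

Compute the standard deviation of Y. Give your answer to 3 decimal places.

E[Y] = (-5)(0.3) + (-2)(0.05) + (0)(0.15) + (2)(0.25) + (4)(0.2) + (5)(0.05) = -0.05
E[Y²] = (-5)²(0.3) + (-2)²(0.05) + (0)²(0.15) + (2)²(0.25) + (4)²(0.2) + (5)²(0.05) = 13.15
Var(Y) = E[Y²] − (E[Y])² = 13.15 − (-0.05)² = 13.1475
SD(Y) = √13.1475 ≈ 3.626

3.626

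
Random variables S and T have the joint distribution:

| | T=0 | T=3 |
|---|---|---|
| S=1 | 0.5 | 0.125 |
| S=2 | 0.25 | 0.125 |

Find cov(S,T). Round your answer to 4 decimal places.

E[S] = 1.375,  E[T] = 0.75
E[ST] = 1.125
cov(S,T) = E[ST] − E[S]E[T] = 1.125 − (1.375)(0.75) = 0.09375

0.0938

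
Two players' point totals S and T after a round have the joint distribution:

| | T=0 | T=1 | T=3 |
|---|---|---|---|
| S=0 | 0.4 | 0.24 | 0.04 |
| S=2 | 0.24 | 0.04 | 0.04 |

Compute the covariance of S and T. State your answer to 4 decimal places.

E[S] = 0.64,  E[T] = 0.52
E[ST] = 0.32
Cov(S,T) = E[ST] − E[S]E[T] = 0.32 − (0.64)(0.52) = -0.0128

-0.0128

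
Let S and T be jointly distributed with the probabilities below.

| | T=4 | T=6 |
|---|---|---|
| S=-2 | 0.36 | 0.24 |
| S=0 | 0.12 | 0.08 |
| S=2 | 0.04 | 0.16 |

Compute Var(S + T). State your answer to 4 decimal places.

E[S] = -0.8,  E[T] = 4.96,  E[ST] = -3.52
Var(S) = 3.2 − (-0.8)² = 2.56;  Var(T) = 25.6 − (4.96)² = 0.9984
Cov(S,T) = -3.52 − (-0.8)(4.96) = 0.448
Var(S + T) = (1)²·2.56 + (1)²·0.9984 + 2·(1)·(1)·0.448 = 4.4544

4.4544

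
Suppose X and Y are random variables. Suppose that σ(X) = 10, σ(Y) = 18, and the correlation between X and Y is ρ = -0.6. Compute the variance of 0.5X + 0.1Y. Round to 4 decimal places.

var(X) = (10)² = 100;  var(Y) = (18)² = 324
Cov(X,Y) = ρ·σ(X)·σ(Y) = -0.6·10·18 = -108
var(0.5X + 0.1Y) = (0.5)²·var(X) + (0.1)²·var(Y) + 2·(0.5)·(0.1)·Cov(X,Y)
= 0.25·100 + 0.01·324 + 0.1·-108 = 17.44

17.4400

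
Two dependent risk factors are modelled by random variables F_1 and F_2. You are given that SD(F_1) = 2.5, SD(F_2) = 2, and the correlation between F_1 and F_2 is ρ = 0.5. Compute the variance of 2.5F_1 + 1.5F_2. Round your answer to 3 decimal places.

var(F_1) = (2.5)² = 6.25;  var(F_2) = (2)² = 4
cov(F_1,F_2) = ρ·SD(F_1)·SD(F_2) = 0.5·2.5·2 = 2.5
var(2.5F_1 + 1.5F_2) = (2.5)²·var(F_1) + (1.5)²·var(F_2) + 2·(2.5)·(1.5)·cov(F_1,F_2)
= 6.25·6.25 + 2.25·4 + 7.5·2.5 = 66.8125

66.813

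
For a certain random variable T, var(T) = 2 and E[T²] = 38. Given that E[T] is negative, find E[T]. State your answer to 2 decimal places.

(E[T])² = E[T²] − var(T) = 38 − 2 = 36
E[T] = −√36 = -6

-6.00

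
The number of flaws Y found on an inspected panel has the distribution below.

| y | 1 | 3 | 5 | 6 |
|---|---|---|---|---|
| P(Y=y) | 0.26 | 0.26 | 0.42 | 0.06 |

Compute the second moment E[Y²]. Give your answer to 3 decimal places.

15.260

E[Y²] = (1)²(0.26) + (3)²(0.26) + (5)²(0.42) + (6)²(0.06) = 15.26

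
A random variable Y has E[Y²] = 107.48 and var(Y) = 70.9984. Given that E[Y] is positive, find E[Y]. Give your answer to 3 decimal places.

6.040

(E[Y])² = E[Y²] − var(Y) = 107.48 − 70.9984 = 36.4816
E[Y] = √36.4816 = 6.04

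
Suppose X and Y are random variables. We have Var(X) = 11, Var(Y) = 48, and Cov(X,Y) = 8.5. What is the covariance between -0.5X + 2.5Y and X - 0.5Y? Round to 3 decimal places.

-42.125

Cov(-0.5X + 2.5Y, X - 0.5Y) = (-0.5)(1)Var(X) + (2.5)(-0.5)Var(Y) + [(-0.5)(-0.5) + (2.5)(1)]Cov(X,Y)
= -0.5·11 + -1.25·48 + 2.75·8.5 = -42.125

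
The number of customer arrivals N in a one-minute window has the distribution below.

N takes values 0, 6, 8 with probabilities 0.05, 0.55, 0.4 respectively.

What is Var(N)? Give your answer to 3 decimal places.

3.150

E[N] = (0)(0.05) + (6)(0.55) + (8)(0.4) = 6.5
E[N²] = (0)²(0.05) + (6)²(0.55) + (8)²(0.4) = 45.4
Var(N) = E[N²] − (E[N])² = 45.4 − (6.5)² = 3.15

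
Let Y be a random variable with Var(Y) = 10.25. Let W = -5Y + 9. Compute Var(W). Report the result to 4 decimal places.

Var(-5Y + 9) = (-5)²·Var(Y) = 25·10.25 = 256.25

256.2500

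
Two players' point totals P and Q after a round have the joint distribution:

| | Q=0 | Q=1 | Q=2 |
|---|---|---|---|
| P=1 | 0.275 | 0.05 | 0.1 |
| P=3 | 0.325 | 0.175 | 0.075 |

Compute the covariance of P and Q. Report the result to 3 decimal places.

-0.011

E[P] = 2.15,  E[Q] = 0.575
E[PQ] = 1.225
Cov(P,Q) = E[PQ] − E[P]E[Q] = 1.225 − (2.15)(0.575) = -0.01125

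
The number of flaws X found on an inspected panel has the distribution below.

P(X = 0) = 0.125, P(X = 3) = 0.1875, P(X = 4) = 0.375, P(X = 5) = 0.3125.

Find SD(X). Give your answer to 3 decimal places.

E[X] = (0)(0.125) + (3)(0.1875) + (4)(0.375) + (5)(0.3125) = 3.625
E[X²] = (0)²(0.125) + (3)²(0.1875) + (4)²(0.375) + (5)²(0.3125) = 15.5
Var(X) = E[X²] − (E[X])² = 15.5 − (3.625)² = 2.359375
SD(X) = √2.359375 ≈ 1.536

1.536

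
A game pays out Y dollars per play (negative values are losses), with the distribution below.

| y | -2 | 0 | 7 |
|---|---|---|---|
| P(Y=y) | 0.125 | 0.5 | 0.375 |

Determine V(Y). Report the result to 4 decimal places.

E[Y] = (-2)(0.125) + (0)(0.5) + (7)(0.375) = 2.375
E[Y²] = (-2)²(0.125) + (0)²(0.5) + (7)²(0.375) = 18.875
V(Y) = E[Y²] − (E[Y])² = 18.875 − (2.375)² = 13.234375

13.2344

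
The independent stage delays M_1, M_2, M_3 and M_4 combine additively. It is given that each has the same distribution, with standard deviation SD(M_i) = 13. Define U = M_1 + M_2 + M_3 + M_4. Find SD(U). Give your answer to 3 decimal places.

26.000

Var(M_i) = (13)² = 169
By independence, Var(U) = (1)²Var(M_1) + (1)²Var(M_2) + (1)²Var(M_3) + (1)²Var(M_4)
= (1)²·169 + (1)²·169 + (1)²·169 + (1)²·169 = 676
SD(U) = √676 ≈ 26.000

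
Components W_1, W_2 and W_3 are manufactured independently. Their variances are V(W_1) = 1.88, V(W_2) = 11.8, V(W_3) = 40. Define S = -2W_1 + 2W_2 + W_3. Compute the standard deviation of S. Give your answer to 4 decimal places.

9.7324

By independence, V(S) = (-2)²V(W_1) + (2)²V(W_2) + (1)²V(W_3)
= (-2)²·1.88 + (2)²·11.8 + (1)²·40 = 94.72
σ(S) = √94.72 ≈ 9.7324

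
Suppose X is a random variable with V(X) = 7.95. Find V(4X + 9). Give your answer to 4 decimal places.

127.2000

V(4X + 9) = (4)²·V(X) = 16·7.95 = 127.2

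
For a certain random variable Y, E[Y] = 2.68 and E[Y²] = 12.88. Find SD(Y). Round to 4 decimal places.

var(Y) = 12.88 − (2.68)² = 5.6976
SD(Y) = √5.6976 ≈ 2.3870

2.3870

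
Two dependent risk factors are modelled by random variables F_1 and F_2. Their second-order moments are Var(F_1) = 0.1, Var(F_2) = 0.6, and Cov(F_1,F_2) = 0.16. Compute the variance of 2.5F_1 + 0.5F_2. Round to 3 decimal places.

Var(2.5F_1 + 0.5F_2) = (2.5)²·Var(F_1) + (0.5)²·Var(F_2) + 2·(2.5)·(0.5)·Cov(F_1,F_2)
= 6.25·0.1 + 0.25·0.6 + 2.5·0.16 = 1.175

1.175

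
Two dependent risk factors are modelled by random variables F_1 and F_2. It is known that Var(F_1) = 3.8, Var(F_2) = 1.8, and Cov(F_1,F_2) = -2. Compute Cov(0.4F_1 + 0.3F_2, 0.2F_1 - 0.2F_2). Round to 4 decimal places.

Cov(0.4F_1 + 0.3F_2, 0.2F_1 - 0.2F_2) = (0.4)(0.2)Var(F_1) + (0.3)(-0.2)Var(F_2) + [(0.4)(-0.2) + (0.3)(0.2)]Cov(F_1,F_2)
= 0.08·3.8 + -0.06·1.8 + -0.02·-2 = 0.236

0.2360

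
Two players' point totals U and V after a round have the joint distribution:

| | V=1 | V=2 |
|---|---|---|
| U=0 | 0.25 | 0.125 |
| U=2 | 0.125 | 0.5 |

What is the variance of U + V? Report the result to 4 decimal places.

E[U] = 1.25,  E[V] = 1.625,  E[UV] = 2.25
var(U) = 2.5 − (1.25)² = 0.9375;  var(V) = 2.875 − (1.625)² = 0.234375
Cov(U,V) = 2.25 − (1.25)(1.625) = 0.21875
var(U + V) = (1)²·0.9375 + (1)²·0.234375 + 2·(1)·(1)·0.21875 = 1.609375

1.6094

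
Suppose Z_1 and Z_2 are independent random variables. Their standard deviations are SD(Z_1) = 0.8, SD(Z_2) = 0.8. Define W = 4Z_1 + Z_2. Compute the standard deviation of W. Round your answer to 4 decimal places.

V(Z_1) = 0.64, V(Z_2) = 0.64
By independence, V(W) = (4)²V(Z_1) + (1)²V(Z_2)
= (4)²·0.64 + (1)²·0.64 = 10.88
SD(W) = √10.88 ≈ 3.2985

3.2985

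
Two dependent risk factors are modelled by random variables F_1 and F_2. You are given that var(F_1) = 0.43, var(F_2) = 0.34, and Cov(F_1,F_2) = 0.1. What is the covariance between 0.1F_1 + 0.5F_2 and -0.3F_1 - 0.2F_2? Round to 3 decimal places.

-0.064

Cov(0.1F_1 + 0.5F_2, -0.3F_1 - 0.2F_2) = (0.1)(-0.3)var(F_1) + (0.5)(-0.2)var(F_2) + [(0.1)(-0.2) + (0.5)(-0.3)]Cov(F_1,F_2)
= -0.03·0.43 + -0.1·0.34 + -0.17·0.1 = -0.0639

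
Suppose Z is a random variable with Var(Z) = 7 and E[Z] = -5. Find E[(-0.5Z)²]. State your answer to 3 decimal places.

8.000

E[-0.5Z] = -0.5·-5 = 2.5
Var(-0.5Z) = (-0.5)²·7 = 1.75
E[(-0.5Z)²] = Var((-0.5Z)) + (E[(-0.5Z)])² = 1.75 + (2.5)² = 8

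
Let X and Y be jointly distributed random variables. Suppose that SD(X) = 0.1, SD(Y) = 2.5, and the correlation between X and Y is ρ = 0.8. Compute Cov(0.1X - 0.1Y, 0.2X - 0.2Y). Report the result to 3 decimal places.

Var(X) = (0.1)² = 0.01;  Var(Y) = (2.5)² = 6.25
Cov(X,Y) = ρ·SD(X)·SD(Y) = 0.8·0.1·2.5 = 0.2
Cov(0.1X - 0.1Y, 0.2X - 0.2Y) = (0.1)(0.2)Var(X) + (-0.1)(-0.2)Var(Y) + [(0.1)(-0.2) + (-0.1)(0.2)]Cov(X,Y)
= 0.02·0.01 + 0.02·6.25 + -0.04·0.2 = 0.1172

0.117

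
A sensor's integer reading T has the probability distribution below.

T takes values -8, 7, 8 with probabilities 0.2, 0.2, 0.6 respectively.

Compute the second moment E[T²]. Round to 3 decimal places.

E[T²] = (-8)²(0.2) + (7)²(0.2) + (8)²(0.6) = 61

61.000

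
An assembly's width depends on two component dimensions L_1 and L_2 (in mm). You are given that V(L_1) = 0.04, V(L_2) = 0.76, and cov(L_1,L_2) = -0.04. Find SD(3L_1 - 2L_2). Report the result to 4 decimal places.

1.9698

V(3L_1 - 2L_2) = (3)²·V(L_1) + (-2)²·V(L_2) + 2·(3)·(-2)·cov(L_1,L_2)
= 9·0.04 + 4·0.76 + -12·-0.04 = 3.88
SD(3L_1 - 2L_2) = √3.88 ≈ 1.9698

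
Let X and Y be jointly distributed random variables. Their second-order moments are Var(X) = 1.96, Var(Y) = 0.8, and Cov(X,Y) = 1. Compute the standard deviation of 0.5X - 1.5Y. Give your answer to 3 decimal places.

0.889

Var(0.5X - 1.5Y) = (0.5)²·Var(X) + (-1.5)²·Var(Y) + 2·(0.5)·(-1.5)·Cov(X,Y)
= 0.25·1.96 + 2.25·0.8 + -1.5·1 = 0.79
SD(0.5X - 1.5Y) = √0.79 ≈ 0.889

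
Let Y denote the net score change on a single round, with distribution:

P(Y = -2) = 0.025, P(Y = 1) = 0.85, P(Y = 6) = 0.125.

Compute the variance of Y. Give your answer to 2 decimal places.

3.05

E[Y] = (-2)(0.025) + (1)(0.85) + (6)(0.125) = 1.55
E[Y²] = (-2)²(0.025) + (1)²(0.85) + (6)²(0.125) = 5.45
V(Y) = E[Y²] − (E[Y])² = 5.45 − (1.55)² = 3.0475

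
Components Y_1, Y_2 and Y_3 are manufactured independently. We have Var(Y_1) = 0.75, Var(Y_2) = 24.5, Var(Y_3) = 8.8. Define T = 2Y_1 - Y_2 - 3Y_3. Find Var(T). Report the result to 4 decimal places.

106.7000

By independence, Var(T) = (2)²Var(Y_1) + (-1)²Var(Y_2) + (-3)²Var(Y_3)
= (2)²·0.75 + (-1)²·24.5 + (-3)²·8.8 = 106.7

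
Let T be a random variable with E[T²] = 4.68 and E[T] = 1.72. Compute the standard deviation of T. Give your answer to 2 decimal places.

1.31

Var(T) = 4.68 − (1.72)² = 1.7216
SD(T) = √1.7216 ≈ 1.31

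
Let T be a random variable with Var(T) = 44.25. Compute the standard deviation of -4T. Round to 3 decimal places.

Var(-4T) = (-4)²·44.25 = 708
sd(-4T) = √708 ≈ 26.608

26.608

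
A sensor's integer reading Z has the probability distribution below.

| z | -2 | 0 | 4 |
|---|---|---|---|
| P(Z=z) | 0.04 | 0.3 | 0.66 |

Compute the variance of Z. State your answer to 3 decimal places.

E[Z] = (-2)(0.04) + (0)(0.3) + (4)(0.66) = 2.56
E[Z²] = (-2)²(0.04) + (0)²(0.3) + (4)²(0.66) = 10.72
Var(Z) = E[Z²] − (E[Z])² = 10.72 − (2.56)² = 4.1664

4.166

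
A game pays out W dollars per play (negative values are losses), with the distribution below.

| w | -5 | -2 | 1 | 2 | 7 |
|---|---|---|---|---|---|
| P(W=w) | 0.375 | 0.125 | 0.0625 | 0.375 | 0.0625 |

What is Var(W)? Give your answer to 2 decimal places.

13.73

E[W] = (-5)(0.375) + (-2)(0.125) + (1)(0.0625) + (2)(0.375) + (7)(0.0625) = -0.875
E[W²] = (-5)²(0.375) + (-2)²(0.125) + (1)²(0.0625) + (2)²(0.375) + (7)²(0.0625) = 14.5
Var(W) = E[W²] − (E[W])² = 14.5 − (-0.875)² = 13.734375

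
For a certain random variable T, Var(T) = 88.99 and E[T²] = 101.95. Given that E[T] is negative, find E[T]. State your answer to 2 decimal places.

(E[T])² = E[T²] − Var(T) = 101.95 − 88.99 = 12.96
E[T] = −√12.96 = -3.6

-3.60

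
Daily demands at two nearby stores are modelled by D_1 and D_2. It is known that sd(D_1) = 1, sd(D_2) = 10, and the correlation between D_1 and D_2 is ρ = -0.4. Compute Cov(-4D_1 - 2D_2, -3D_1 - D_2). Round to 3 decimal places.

172.000

Var(D_1) = (1)² = 1;  Var(D_2) = (10)² = 100
Cov(D_1,D_2) = ρ·sd(D_1)·sd(D_2) = -0.4·1·10 = -4
Cov(-4D_1 - 2D_2, -3D_1 - D_2) = (-4)(-3)Var(D_1) + (-2)(-1)Var(D_2) + [(-4)(-1) + (-2)(-3)]Cov(D_1,D_2)
= 12·1 + 2·100 + 10·-4 = 172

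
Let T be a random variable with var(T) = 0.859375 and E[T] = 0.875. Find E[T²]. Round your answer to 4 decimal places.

1.6250

E[T²] = var(T) + (E[T])² = 0.859375 + (0.875)² = 1.625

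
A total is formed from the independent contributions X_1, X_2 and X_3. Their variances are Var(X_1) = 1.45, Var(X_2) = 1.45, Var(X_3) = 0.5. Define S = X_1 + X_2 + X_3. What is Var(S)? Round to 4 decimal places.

3.4000

By independence, Var(S) = (1)²Var(X_1) + (1)²Var(X_2) + (1)²Var(X_3)
= (1)²·1.45 + (1)²·1.45 + (1)²·0.5 = 3.4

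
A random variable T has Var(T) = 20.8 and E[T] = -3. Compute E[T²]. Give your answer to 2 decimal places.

29.80

E[T²] = Var(T) + (E[T])² = 20.8 + (-3)² = 29.8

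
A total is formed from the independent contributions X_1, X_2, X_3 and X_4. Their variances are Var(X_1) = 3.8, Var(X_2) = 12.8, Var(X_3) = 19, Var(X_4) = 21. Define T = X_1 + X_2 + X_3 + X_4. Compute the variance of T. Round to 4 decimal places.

56.6000

By independence, Var(T) = (1)²Var(X_1) + (1)²Var(X_2) + (1)²Var(X_3) + (1)²Var(X_4)
= (1)²·3.8 + (1)²·12.8 + (1)²·19 + (1)²·21 = 56.6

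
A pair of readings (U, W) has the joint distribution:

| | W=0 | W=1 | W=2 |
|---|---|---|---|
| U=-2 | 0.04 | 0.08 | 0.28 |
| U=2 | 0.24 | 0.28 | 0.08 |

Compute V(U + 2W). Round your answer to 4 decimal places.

3.0464

E[U] = 0.4,  E[W] = 1.08,  E[UW] = -0.4
V(U) = 4 − (0.4)² = 3.84;  V(W) = 1.8 − (1.08)² = 0.6336
Cov(U,W) = -0.4 − (0.4)(1.08) = -0.832
V(U + 2W) = (1)²·3.84 + (2)²·0.6336 + 2·(1)·(2)·-0.832 = 3.0464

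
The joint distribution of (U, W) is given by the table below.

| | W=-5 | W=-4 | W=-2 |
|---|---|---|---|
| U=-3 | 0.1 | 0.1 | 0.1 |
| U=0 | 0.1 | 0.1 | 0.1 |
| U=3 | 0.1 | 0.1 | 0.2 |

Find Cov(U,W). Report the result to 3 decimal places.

0.450

E[U] = 0.3,  E[W] = -3.5
E[UW] = -0.6
Cov(U,W) = E[UW] − E[U]E[W] = -0.6 − (0.3)(-3.5) = 0.45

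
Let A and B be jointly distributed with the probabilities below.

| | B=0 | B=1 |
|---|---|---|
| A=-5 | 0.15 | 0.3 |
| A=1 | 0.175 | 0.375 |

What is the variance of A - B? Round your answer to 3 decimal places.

9.084

E[A] = -1.7,  E[B] = 0.675,  E[AB] = -1.125
V(A) = 11.8 − (-1.7)² = 8.91;  V(B) = 0.675 − (0.675)² = 0.219375
Cov(A,B) = -1.125 − (-1.7)(0.675) = 0.0225
V(A - B) = (1)²·8.91 + (-1)²·0.219375 + 2·(1)·(-1)·0.0225 = 9.084375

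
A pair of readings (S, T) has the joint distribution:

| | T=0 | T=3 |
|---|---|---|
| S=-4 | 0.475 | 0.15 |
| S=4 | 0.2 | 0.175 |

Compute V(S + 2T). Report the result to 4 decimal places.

E[S] = -1,  E[T] = 0.975,  E[ST] = 0.3
V(S) = 16 − (-1)² = 15;  V(T) = 2.925 − (0.975)² = 1.974375
Cov(S,T) = 0.3 − (-1)(0.975) = 1.275
V(S + 2T) = (1)²·15 + (2)²·1.974375 + 2·(1)·(2)·1.275 = 27.9975

27.9975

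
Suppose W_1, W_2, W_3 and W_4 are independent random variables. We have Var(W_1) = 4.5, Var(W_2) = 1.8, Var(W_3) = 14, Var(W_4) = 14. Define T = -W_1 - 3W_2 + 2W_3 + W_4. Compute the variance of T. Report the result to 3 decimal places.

90.700

By independence, Var(T) = (-1)²Var(W_1) + (-3)²Var(W_2) + (2)²Var(W_3) + (1)²Var(W_4)
= (-1)²·4.5 + (-3)²·1.8 + (2)²·14 + (1)²·14 = 90.7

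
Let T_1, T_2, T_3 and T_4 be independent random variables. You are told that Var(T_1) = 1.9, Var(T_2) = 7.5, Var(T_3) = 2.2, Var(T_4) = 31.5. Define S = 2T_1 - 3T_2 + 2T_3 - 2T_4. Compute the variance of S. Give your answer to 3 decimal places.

By independence, Var(S) = (2)²Var(T_1) + (-3)²Var(T_2) + (2)²Var(T_3) + (-2)²Var(T_4)
= (2)²·1.9 + (-3)²·7.5 + (2)²·2.2 + (-2)²·31.5 = 209.9

209.900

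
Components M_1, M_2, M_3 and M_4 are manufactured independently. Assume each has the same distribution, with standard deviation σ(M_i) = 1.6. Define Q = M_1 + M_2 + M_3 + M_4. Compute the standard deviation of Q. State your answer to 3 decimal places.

3.200

var(M_i) = (1.6)² = 2.56
By independence, var(Q) = (1)²var(M_1) + (1)²var(M_2) + (1)²var(M_3) + (1)²var(M_4)
= (1)²·2.56 + (1)²·2.56 + (1)²·2.56 + (1)²·2.56 = 10.24
σ(Q) = √10.24 ≈ 3.200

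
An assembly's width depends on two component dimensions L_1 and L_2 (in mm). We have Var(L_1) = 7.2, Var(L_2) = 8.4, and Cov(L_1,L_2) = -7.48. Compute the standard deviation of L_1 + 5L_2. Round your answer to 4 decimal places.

11.9331

Var(L_1 + 5L_2) = (1)²·Var(L_1) + (5)²·Var(L_2) + 2·(1)·(5)·Cov(L_1,L_2)
= 1·7.2 + 25·8.4 + 10·-7.48 = 142.4
SD(L_1 + 5L_2) = √142.4 ≈ 11.9331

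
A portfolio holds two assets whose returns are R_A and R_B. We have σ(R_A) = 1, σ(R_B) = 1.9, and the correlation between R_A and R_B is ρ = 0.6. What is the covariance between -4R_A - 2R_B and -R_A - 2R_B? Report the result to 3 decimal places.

29.840

var(R_A) = (1)² = 1;  var(R_B) = (1.9)² = 3.61
Cov(R_A,R_B) = ρ·σ(R_A)·σ(R_B) = 0.6·1·1.9 = 1.14
Cov(-4R_A - 2R_B, -R_A - 2R_B) = (-4)(-1)var(R_A) + (-2)(-2)var(R_B) + [(-4)(-2) + (-2)(-1)]Cov(R_A,R_B)
= 4·1 + 4·3.61 + 10·1.14 = 29.84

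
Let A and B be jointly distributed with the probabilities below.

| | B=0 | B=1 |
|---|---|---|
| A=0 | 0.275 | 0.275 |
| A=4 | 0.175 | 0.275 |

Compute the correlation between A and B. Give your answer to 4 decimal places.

E[A] = 1.8,  E[B] = 0.55
E[AB] = 1.1
Cov(A,B) = E[AB] − E[A]E[B] = 1.1 − (1.8)(0.55) = 0.11
V(A) = 3.96,  V(B) = 0.2475
ρ = 0.11 / √(3.96·0.2475) ≈ 0.1111

0.1111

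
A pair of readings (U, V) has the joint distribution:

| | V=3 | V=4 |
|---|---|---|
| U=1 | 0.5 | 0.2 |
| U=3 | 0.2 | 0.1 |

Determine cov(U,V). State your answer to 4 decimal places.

E[U] = 1.6,  E[V] = 3.3
E[UV] = 5.3
cov(U,V) = E[UV] − E[U]E[V] = 5.3 − (1.6)(3.3) = 0.02

0.0200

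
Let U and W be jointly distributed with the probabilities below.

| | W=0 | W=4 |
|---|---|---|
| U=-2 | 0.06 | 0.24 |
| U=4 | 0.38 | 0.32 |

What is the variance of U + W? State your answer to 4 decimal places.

E[U] = 2.2,  E[W] = 2.24,  E[UW] = 3.2
Var(U) = 12.4 − (2.2)² = 7.56;  Var(W) = 8.96 − (2.24)² = 3.9424
Cov(U,W) = 3.2 − (2.2)(2.24) = -1.728
Var(U + W) = (1)²·7.56 + (1)²·3.9424 + 2·(1)·(1)·-1.728 = 8.0464

8.0464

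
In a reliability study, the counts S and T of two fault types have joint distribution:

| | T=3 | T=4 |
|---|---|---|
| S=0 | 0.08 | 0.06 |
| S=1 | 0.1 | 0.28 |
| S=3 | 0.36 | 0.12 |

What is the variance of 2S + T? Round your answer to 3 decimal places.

5.010

E[S] = 1.82,  E[T] = 3.46,  E[ST] = 6.1
Var(S) = 4.7 − (1.82)² = 1.3876;  Var(T) = 12.22 − (3.46)² = 0.2484
cov(S,T) = 6.1 − (1.82)(3.46) = -0.1972
Var(2S + T) = (2)²·1.3876 + (1)²·0.2484 + 2·(2)·(1)·-0.1972 = 5.01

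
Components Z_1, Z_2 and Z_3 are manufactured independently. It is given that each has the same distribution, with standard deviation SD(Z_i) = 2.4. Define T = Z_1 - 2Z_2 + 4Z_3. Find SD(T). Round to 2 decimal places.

11.00

var(Z_i) = (2.4)² = 5.76
By independence, var(T) = (1)²var(Z_1) + (-2)²var(Z_2) + (4)²var(Z_3)
= (1)²·5.76 + (-2)²·5.76 + (4)²·5.76 = 120.96
SD(T) = √120.96 ≈ 11.00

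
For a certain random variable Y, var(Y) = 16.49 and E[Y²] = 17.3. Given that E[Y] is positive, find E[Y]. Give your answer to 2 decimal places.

0.90

(E[Y])² = E[Y²] − var(Y) = 17.3 − 16.49 = 0.81
E[Y] = √0.81 = 0.9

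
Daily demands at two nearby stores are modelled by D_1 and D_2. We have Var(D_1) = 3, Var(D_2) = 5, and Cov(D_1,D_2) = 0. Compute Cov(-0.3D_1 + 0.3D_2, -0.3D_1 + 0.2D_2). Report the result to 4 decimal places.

0.5700

Cov(-0.3D_1 + 0.3D_2, -0.3D_1 + 0.2D_2) = (-0.3)(-0.3)Var(D_1) + (0.3)(0.2)Var(D_2) + [(-0.3)(0.2) + (0.3)(-0.3)]Cov(D_1,D_2)
= 0.09·3 + 0.06·5 + -0.15·0 = 0.57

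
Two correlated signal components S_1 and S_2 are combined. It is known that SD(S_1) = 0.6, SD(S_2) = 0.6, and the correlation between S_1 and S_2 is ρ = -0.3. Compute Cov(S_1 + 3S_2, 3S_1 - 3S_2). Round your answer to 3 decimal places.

V(S_1) = (0.6)² = 0.36;  V(S_2) = (0.6)² = 0.36
Cov(S_1,S_2) = ρ·SD(S_1)·SD(S_2) = -0.3·0.6·0.6 = -0.108
Cov(S_1 + 3S_2, 3S_1 - 3S_2) = (1)(3)V(S_1) + (3)(-3)V(S_2) + [(1)(-3) + (3)(3)]Cov(S_1,S_2)
= 3·0.36 + -9·0.36 + 6·-0.108 = -2.808

-2.808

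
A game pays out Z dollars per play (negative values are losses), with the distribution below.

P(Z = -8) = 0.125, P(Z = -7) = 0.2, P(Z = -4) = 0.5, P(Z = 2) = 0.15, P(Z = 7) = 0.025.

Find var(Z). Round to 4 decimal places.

E[Z] = (-8)(0.125) + (-7)(0.2) + (-4)(0.5) + (2)(0.15) + (7)(0.025) = -3.925
E[Z²] = (-8)²(0.125) + (-7)²(0.2) + (-4)²(0.5) + (2)²(0.15) + (7)²(0.025) = 27.625
var(Z) = E[Z²] − (E[Z])² = 27.625 − (-3.925)² = 12.219375

12.2194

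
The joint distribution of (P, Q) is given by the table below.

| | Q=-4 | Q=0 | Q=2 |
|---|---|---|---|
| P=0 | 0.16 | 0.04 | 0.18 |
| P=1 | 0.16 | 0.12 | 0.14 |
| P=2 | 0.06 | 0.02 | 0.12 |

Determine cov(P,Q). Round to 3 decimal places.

E[P] = 0.82,  E[Q] = -0.64
E[PQ] = -0.36
cov(P,Q) = E[PQ] − E[P]E[Q] = -0.36 − (0.82)(-0.64) = 0.1648

0.165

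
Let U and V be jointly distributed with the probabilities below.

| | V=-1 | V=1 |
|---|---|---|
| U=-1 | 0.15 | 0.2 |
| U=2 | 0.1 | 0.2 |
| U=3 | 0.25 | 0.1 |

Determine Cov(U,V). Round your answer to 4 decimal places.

E[U] = 1.3,  E[V] = 0
E[UV] = -0.3
Cov(U,V) = E[UV] − E[U]E[V] = -0.3 − (1.3)(0) = -0.3

-0.3000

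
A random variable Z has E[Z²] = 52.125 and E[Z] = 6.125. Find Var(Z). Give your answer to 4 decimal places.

14.6094

Var(Z) = 52.125 − (6.125)² = 14.609375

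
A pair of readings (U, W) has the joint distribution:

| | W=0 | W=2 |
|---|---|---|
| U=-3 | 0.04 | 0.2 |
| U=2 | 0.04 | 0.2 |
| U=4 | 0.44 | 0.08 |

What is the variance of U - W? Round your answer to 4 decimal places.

12.1056

E[U] = 1.84,  E[W] = 0.96,  E[UW] = 0.24
V(U) = 11.44 − (1.84)² = 8.0544;  V(W) = 1.92 − (0.96)² = 0.9984
Cov(U,W) = 0.24 − (1.84)(0.96) = -1.5264
V(U - W) = (1)²·8.0544 + (-1)²·0.9984 + 2·(1)·(-1)·-1.5264 = 12.1056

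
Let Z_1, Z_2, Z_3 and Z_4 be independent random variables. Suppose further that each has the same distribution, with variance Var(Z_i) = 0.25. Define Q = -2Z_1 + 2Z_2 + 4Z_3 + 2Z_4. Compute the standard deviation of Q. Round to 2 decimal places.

By independence, Var(Q) = (-2)²Var(Z_1) + (2)²Var(Z_2) + (4)²Var(Z_3) + (2)²Var(Z_4)
= (-2)²·0.25 + (2)²·0.25 + (4)²·0.25 + (2)²·0.25 = 7
SD(Q) = √7 ≈ 2.65

2.65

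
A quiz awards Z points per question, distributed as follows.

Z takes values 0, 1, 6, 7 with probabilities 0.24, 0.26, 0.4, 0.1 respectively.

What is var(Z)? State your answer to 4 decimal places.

E[Z] = (0)(0.24) + (1)(0.26) + (6)(0.4) + (7)(0.1) = 3.36
E[Z²] = (0)²(0.24) + (1)²(0.26) + (6)²(0.4) + (7)²(0.1) = 19.56
var(Z) = E[Z²] − (E[Z])² = 19.56 − (3.36)² = 8.2704

8.2704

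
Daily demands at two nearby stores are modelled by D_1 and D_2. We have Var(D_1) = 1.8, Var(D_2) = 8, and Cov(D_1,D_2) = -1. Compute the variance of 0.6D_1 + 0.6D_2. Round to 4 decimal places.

Var(0.6D_1 + 0.6D_2) = (0.6)²·Var(D_1) + (0.6)²·Var(D_2) + 2·(0.6)·(0.6)·Cov(D_1,D_2)
= 0.36·1.8 + 0.36·8 + 0.72·-1 = 2.808

2.8080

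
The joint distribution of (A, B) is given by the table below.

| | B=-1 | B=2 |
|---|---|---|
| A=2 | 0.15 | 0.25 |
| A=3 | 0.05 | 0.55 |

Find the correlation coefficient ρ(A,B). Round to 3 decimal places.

E[A] = 2.6,  E[B] = 1.4
E[AB] = 3.85
Cov(A,B) = E[AB] − E[A]E[B] = 3.85 − (2.6)(1.4) = 0.21
V(A) = 0.24,  V(B) = 1.44
ρ = 0.21 / √(0.24·1.44) ≈ 0.357

0.357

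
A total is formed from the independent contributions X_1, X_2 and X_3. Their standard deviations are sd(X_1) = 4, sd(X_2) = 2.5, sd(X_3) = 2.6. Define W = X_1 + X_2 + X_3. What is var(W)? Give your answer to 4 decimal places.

29.0100

var(X_1) = 16, var(X_2) = 6.25, var(X_3) = 6.76
By independence, var(W) = (1)²var(X_1) + (1)²var(X_2) + (1)²var(X_3)
= (1)²·16 + (1)²·6.25 + (1)²·6.76 = 29.01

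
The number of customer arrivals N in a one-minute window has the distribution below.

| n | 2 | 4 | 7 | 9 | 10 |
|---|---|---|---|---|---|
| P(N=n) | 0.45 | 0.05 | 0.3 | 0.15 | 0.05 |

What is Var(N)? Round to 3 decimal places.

8.948

E[N] = (2)(0.45) + (4)(0.05) + (7)(0.3) + (9)(0.15) + (10)(0.05) = 5.05
E[N²] = (2)²(0.45) + (4)²(0.05) + (7)²(0.3) + (9)²(0.15) + (10)²(0.05) = 34.45
Var(N) = E[N²] − (E[N])² = 34.45 − (5.05)² = 8.9475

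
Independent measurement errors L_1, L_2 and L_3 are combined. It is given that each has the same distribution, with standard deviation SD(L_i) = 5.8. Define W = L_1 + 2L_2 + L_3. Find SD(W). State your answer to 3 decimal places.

14.207

V(L_i) = (5.8)² = 33.64
By independence, V(W) = (1)²V(L_1) + (2)²V(L_2) + (1)²V(L_3)
= (1)²·33.64 + (2)²·33.64 + (1)²·33.64 = 201.84
SD(W) = √201.84 ≈ 14.207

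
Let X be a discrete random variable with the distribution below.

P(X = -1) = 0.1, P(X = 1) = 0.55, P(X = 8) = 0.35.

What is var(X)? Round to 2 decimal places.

12.49

E[X] = (-1)(0.1) + (1)(0.55) + (8)(0.35) = 3.25
E[X²] = (-1)²(0.1) + (1)²(0.55) + (8)²(0.35) = 23.05
var(X) = E[X²] − (E[X])² = 23.05 − (3.25)² = 12.4875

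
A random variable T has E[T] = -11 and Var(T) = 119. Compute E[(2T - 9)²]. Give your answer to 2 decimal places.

E[2T - 9] = 2·-11 − 9 = -31
Var(2T - 9) = (2)²·119 = 476
E[(2T - 9)²] = Var((2T - 9)) + (E[(2T - 9)])² = 476 + (-31)² = 1437

1437.00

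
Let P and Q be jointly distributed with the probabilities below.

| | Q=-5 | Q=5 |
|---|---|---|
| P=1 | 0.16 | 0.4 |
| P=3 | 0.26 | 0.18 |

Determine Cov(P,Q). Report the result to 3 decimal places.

E[P] = 1.88,  E[Q] = 0.8
E[PQ] = 0
Cov(P,Q) = E[PQ] − E[P]E[Q] = 0 − (1.88)(0.8) = -1.504

-1.504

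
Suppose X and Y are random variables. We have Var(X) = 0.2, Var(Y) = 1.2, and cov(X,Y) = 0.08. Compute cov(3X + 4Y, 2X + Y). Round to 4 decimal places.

cov(3X + 4Y, 2X + Y) = (3)(2)Var(X) + (4)(1)Var(Y) + [(3)(1) + (4)(2)]cov(X,Y)
= 6·0.2 + 4·1.2 + 11·0.08 = 6.88

6.8800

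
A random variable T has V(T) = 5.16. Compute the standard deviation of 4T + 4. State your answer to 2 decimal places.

V(4T + 4) = (4)²·5.16 = 82.56
sd(4T + 4) = √82.56 ≈ 9.09

9.09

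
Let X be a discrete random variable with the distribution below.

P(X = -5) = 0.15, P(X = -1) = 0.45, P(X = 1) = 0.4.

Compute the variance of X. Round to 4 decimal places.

3.9600

E[X] = (-5)(0.15) + (-1)(0.45) + (1)(0.4) = -0.8
E[X²] = (-5)²(0.15) + (-1)²(0.45) + (1)²(0.4) = 4.6
V(X) = E[X²] − (E[X])² = 4.6 − (-0.8)² = 3.96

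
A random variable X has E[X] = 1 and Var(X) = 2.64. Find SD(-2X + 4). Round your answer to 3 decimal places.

Var(-2X + 4) = (-2)²·2.64 = 10.56
SD(-2X + 4) = √10.56 ≈ 3.250

3.250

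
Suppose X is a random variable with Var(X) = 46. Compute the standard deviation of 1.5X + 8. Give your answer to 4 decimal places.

10.1735

Var(1.5X + 8) = (1.5)²·46 = 103.5
SD(1.5X + 8) = √103.5 ≈ 10.1735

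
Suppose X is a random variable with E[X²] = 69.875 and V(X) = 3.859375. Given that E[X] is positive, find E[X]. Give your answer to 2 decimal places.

(E[X])² = E[X²] − V(X) = 69.875 − 3.859375 = 66.015625
E[X] = √66.015625 = 8.125

8.13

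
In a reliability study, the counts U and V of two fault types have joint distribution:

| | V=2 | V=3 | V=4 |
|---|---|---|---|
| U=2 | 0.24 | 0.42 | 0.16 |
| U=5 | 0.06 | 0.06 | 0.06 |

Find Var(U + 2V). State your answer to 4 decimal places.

E[U] = 2.54,  E[V] = 2.92,  E[UV] = 7.46
Var(U) = 7.78 − (2.54)² = 1.3284;  Var(V) = 9.04 − (2.92)² = 0.5136
cov(U,V) = 7.46 − (2.54)(2.92) = 0.0432
Var(U + 2V) = (1)²·1.3284 + (2)²·0.5136 + 2·(1)·(2)·0.0432 = 3.5556

3.5556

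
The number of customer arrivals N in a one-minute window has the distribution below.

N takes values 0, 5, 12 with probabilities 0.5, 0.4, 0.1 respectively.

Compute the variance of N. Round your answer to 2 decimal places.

E[N] = (0)(0.5) + (5)(0.4) + (12)(0.1) = 3.2
E[N²] = (0)²(0.5) + (5)²(0.4) + (12)²(0.1) = 24.4
V(N) = E[N²] − (E[N])² = 24.4 − (3.2)² = 14.16

14.16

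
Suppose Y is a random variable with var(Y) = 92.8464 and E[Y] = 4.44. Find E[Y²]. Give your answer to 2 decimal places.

E[Y²] = var(Y) + (E[Y])² = 92.8464 + (4.44)² = 112.56

112.56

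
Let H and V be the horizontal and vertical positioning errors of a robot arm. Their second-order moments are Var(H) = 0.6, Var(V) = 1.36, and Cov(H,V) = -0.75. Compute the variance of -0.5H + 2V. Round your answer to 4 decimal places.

7.0900

Var(-0.5H + 2V) = (-0.5)²·Var(H) + (2)²·Var(V) + 2·(-0.5)·(2)·Cov(H,V)
= 0.25·0.6 + 4·1.36 + -2·-0.75 = 7.09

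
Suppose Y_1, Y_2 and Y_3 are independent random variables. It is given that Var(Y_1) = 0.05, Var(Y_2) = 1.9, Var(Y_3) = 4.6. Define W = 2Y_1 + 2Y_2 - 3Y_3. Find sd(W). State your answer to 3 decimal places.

7.014

By independence, Var(W) = (2)²Var(Y_1) + (2)²Var(Y_2) + (-3)²Var(Y_3)
= (2)²·0.05 + (2)²·1.9 + (-3)²·4.6 = 49.2
sd(W) = √49.2 ≈ 7.014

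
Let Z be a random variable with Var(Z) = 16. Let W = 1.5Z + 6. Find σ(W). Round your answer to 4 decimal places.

Var(1.5Z + 6) = (1.5)²·16 = 36
σ(W) = √36 ≈ 6.0000

6.0000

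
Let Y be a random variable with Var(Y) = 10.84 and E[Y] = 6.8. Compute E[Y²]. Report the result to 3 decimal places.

E[Y²] = Var(Y) + (E[Y])² = 10.84 + (6.8)² = 57.08

57.080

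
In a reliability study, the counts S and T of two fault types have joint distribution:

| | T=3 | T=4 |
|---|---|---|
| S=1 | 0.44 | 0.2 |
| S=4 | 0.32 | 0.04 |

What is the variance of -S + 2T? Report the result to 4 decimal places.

E[S] = 2.08,  E[T] = 3.24,  E[ST] = 6.6
var(S) = 6.4 − (2.08)² = 2.0736;  var(T) = 10.68 − (3.24)² = 0.1824
cov(S,T) = 6.6 − (2.08)(3.24) = -0.1392
var(-S + 2T) = (-1)²·2.0736 + (2)²·0.1824 + 2·(-1)·(2)·-0.1392 = 3.36

3.3600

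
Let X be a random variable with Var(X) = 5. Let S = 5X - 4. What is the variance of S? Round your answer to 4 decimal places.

Var(5X - 4) = (5)²·Var(X) = 25·5 = 125

125.0000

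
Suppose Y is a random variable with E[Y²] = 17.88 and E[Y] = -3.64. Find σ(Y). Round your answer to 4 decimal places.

Var(Y) = 17.88 − (-3.64)² = 4.6304
σ(Y) = √4.6304 ≈ 2.1518

2.1518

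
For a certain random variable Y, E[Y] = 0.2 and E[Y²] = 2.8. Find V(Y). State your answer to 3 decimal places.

V(Y) = 2.8 − (0.2)² = 2.76

2.760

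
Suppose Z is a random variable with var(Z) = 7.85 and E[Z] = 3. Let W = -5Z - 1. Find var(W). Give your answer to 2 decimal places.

196.25

var(-5Z - 1) = (-5)²·var(Z) = 25·7.85 = 196.25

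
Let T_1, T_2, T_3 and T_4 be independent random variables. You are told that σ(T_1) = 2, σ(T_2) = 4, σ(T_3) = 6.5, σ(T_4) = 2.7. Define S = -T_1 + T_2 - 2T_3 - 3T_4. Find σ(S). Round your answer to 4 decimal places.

15.9565

Var(T_1) = 4, Var(T_2) = 16, Var(T_3) = 42.25, Var(T_4) = 7.29
By independence, Var(S) = (-1)²Var(T_1) + (1)²Var(T_2) + (-2)²Var(T_3) + (-3)²Var(T_4)
= (-1)²·4 + (1)²·16 + (-2)²·42.25 + (-3)²·7.29 = 254.61
σ(S) = √254.61 ≈ 15.9565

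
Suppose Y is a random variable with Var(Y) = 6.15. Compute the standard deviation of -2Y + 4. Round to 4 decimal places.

Var(-2Y + 4) = (-2)²·6.15 = 24.6
sd(-2Y + 4) = √24.6 ≈ 4.9598

4.9598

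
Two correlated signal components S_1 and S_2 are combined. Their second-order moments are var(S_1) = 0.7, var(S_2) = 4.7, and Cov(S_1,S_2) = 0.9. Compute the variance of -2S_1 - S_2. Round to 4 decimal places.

var(-2S_1 - S_2) = (-2)²·var(S_1) + (-1)²·var(S_2) + 2·(-2)·(-1)·Cov(S_1,S_2)
= 4·0.7 + 1·4.7 + 4·0.9 = 11.1

11.1000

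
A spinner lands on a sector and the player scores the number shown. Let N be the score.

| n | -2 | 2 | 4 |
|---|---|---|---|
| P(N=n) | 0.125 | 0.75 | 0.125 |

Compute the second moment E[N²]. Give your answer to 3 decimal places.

5.500

E[N²] = (-2)²(0.125) + (2)²(0.75) + (4)²(0.125) = 5.5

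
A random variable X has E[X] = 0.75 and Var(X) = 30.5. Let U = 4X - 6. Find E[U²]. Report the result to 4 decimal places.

E[4X - 6] = 4·0.75 − 6 = -3
Var(4X - 6) = (4)²·30.5 = 488
E[U²] = Var(U) + (E[U])² = 488 + (-3)² = 497

497.0000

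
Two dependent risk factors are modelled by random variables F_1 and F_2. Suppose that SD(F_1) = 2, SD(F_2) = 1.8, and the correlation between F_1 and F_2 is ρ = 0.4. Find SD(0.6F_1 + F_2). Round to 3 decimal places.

V(F_1) = (2)² = 4;  V(F_2) = (1.8)² = 3.24
Cov(F_1,F_2) = ρ·SD(F_1)·SD(F_2) = 0.4·2·1.8 = 1.44
V(0.6F_1 + F_2) = (0.6)²·V(F_1) + (1)²·V(F_2) + 2·(0.6)·(1)·Cov(F_1,F_2)
= 0.36·4 + 1·3.24 + 1.2·1.44 = 6.408
SD(0.6F_1 + F_2) = √6.408 ≈ 2.531

2.531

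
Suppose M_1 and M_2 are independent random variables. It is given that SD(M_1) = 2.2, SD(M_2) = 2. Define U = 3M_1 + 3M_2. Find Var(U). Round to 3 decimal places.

79.560

Var(M_1) = 4.84, Var(M_2) = 4
By independence, Var(U) = (3)²Var(M_1) + (3)²Var(M_2)
= (3)²·4.84 + (3)²·4 = 79.56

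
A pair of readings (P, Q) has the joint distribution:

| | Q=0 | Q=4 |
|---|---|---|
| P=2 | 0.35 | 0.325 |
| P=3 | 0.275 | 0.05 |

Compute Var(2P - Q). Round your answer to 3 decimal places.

E[P] = 2.325,  E[Q] = 1.5,  E[PQ] = 3.2
Var(P) = 5.625 − (2.325)² = 0.219375;  Var(Q) = 6 − (1.5)² = 3.75
cov(P,Q) = 3.2 − (2.325)(1.5) = -0.2875
Var(2P - Q) = (2)²·0.219375 + (-1)²·3.75 + 2·(2)·(-1)·-0.2875 = 5.7775

5.778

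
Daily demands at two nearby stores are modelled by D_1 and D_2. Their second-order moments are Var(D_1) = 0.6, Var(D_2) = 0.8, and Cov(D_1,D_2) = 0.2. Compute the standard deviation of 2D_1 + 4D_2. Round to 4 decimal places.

4.2895

Var(2D_1 + 4D_2) = (2)²·Var(D_1) + (4)²·Var(D_2) + 2·(2)·(4)·Cov(D_1,D_2)
= 4·0.6 + 16·0.8 + 16·0.2 = 18.4
σ(2D_1 + 4D_2) = √18.4 ≈ 4.2895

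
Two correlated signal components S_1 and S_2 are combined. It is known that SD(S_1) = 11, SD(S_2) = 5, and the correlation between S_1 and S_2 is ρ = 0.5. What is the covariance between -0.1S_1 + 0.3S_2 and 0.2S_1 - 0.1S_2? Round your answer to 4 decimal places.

-1.2450

Var(S_1) = (11)² = 121;  Var(S_2) = (5)² = 25
Cov(S_1,S_2) = ρ·SD(S_1)·SD(S_2) = 0.5·11·5 = 27.5
Cov(-0.1S_1 + 0.3S_2, 0.2S_1 - 0.1S_2) = (-0.1)(0.2)Var(S_1) + (0.3)(-0.1)Var(S_2) + [(-0.1)(-0.1) + (0.3)(0.2)]Cov(S_1,S_2)
= -0.02·121 + -0.03·25 + 0.07·27.5 = -1.245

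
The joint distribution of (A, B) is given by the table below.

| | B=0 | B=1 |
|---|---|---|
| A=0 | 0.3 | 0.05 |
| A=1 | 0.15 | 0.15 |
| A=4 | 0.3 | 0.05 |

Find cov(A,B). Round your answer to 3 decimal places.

E[A] = 1.7,  E[B] = 0.25
E[AB] = 0.35
cov(A,B) = E[AB] − E[A]E[B] = 0.35 − (1.7)(0.25) = -0.075

-0.075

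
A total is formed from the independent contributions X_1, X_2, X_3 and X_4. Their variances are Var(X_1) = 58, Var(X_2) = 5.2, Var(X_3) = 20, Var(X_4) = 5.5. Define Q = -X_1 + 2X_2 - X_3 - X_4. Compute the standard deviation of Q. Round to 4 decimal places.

By independence, Var(Q) = (-1)²Var(X_1) + (2)²Var(X_2) + (-1)²Var(X_3) + (-1)²Var(X_4)
= (-1)²·58 + (2)²·5.2 + (-1)²·20 + (-1)²·5.5 = 104.3
SD(Q) = √104.3 ≈ 10.2127

10.2127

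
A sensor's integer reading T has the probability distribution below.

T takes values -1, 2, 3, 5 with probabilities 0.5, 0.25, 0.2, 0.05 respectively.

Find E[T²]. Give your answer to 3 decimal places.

4.550

E[T²] = (-1)²(0.5) + (2)²(0.25) + (3)²(0.2) + (5)²(0.05) = 4.55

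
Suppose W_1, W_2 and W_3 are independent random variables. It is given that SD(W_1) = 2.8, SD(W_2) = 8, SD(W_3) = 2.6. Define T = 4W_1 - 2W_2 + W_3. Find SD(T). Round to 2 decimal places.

19.70

V(W_1) = 7.84, V(W_2) = 64, V(W_3) = 6.76
By independence, V(T) = (4)²V(W_1) + (-2)²V(W_2) + (1)²V(W_3)
= (4)²·7.84 + (-2)²·64 + (1)²·6.76 = 388.2
SD(T) = √388.2 ≈ 19.70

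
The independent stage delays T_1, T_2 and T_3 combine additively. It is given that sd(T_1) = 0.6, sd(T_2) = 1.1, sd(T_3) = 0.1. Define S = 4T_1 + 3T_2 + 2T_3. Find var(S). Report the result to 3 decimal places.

var(T_1) = 0.36, var(T_2) = 1.21, var(T_3) = 0.01
By independence, var(S) = (4)²var(T_1) + (3)²var(T_2) + (2)²var(T_3)
= (4)²·0.36 + (3)²·1.21 + (2)²·0.01 = 16.69

16.690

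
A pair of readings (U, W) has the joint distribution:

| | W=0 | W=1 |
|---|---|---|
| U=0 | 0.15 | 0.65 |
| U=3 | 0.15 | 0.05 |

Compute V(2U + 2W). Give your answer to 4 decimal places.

E[U] = 0.6,  E[W] = 0.7,  E[UW] = 0.15
V(U) = 1.8 − (0.6)² = 1.44;  V(W) = 0.7 − (0.7)² = 0.21
Cov(U,W) = 0.15 − (0.6)(0.7) = -0.27
V(2U + 2W) = (2)²·1.44 + (2)²·0.21 + 2·(2)·(2)·-0.27 = 4.44

4.4400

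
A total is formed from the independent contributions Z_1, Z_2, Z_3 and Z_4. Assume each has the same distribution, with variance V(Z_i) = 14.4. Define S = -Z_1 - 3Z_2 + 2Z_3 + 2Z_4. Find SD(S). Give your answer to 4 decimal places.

By independence, V(S) = (-1)²V(Z_1) + (-3)²V(Z_2) + (2)²V(Z_3) + (2)²V(Z_4)
= (-1)²·14.4 + (-3)²·14.4 + (2)²·14.4 + (2)²·14.4 = 259.2
SD(S) = √259.2 ≈ 16.0997

16.0997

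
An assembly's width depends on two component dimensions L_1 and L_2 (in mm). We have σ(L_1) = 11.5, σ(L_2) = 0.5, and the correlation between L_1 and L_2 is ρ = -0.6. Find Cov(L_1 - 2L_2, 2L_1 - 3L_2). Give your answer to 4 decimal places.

290.1500

Var(L_1) = (11.5)² = 132.25;  Var(L_2) = (0.5)² = 0.25
Cov(L_1,L_2) = ρ·σ(L_1)·σ(L_2) = -0.6·11.5·0.5 = -3.45
Cov(L_1 - 2L_2, 2L_1 - 3L_2) = (1)(2)Var(L_1) + (-2)(-3)Var(L_2) + [(1)(-3) + (-2)(2)]Cov(L_1,L_2)
= 2·132.25 + 6·0.25 + -7·-3.45 = 290.15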